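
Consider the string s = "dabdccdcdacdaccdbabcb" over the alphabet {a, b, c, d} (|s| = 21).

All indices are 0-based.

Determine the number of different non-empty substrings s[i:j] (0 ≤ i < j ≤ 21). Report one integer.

rank→(start, suffix):
  0 → (17, 'abcb')
  1 → (1, 'abdccdcdacdaccdbabcb')
  2 → (12, 'accdbabcb')
  3 → (9, 'acdaccdbabcb')
  4 → (20, 'b')
  5 → (16, 'babcb')
  6 → (18, 'bcb')
  7 → (2, 'bdccdcdacdaccdbabcb')
  8 → (19, 'cb')
  9 → (13, 'ccdbabcb')
  10 → (4, 'ccdcdacdaccdbabcb')
  11 → (10, 'cdaccdbabcb')
  12 → (7, 'cdacdaccdbabcb')
  13 → (14, 'cdbabcb')
  14 → (5, 'cdcdacdaccdbabcb')
  15 → (0, 'dabdccdcdacdaccdbabcb')
  16 → (11, 'daccdbabcb')
  17 → (8, 'dacdaccdbabcb')
  18 → (15, 'dbabcb')
  19 → (3, 'dccdcdacdaccdbabcb')
  20 → (6, 'dcdacdaccdbabcb')

SA = [17, 1, 12, 9, 20, 16, 18, 2, 19, 13, 4, 10, 7, 14, 5, 0, 11, 8, 15, 3, 6]
rank  pair      lcp
   1  s[17:],s[1:]  2  'ab'
   2  s[1:],s[12:]  1  'a'
   3  s[12:],s[9:]  2  'ac'
   4  s[9:],s[20:]  0  ''
   5  s[20:],s[16:]  1  'b'
   6  s[16:],s[18:]  1  'b'
   7  s[18:],s[2:]  1  'b'
   8  s[2:],s[19:]  0  ''
   9  s[19:],s[13:]  1  'c'
  10  s[13:],s[4:]  3  'ccd'
  11  s[4:],s[10:]  1  'c'
  12  s[10:],s[7:]  4  'cdac'
  13  s[7:],s[14:]  2  'cd'
  14  s[14:],s[5:]  2  'cd'
  15  s[5:],s[0:]  0  ''
  16  s[0:],s[11:]  2  'da'
  17  s[11:],s[8:]  3  'dac'
  18  s[8:],s[15:]  1  'd'
  19  s[15:],s[3:]  1  'd'
  20  s[3:],s[6:]  2  'dc'

n(n+1)/2 = 21·22/2 = 231
Σ LCP = 0 + 2 + 1 + 2 + 0 + 1 + 1 + 1 + 0 + 1 + 3 + 1 + 4 + 2 + 2 + 0 + 2 + 3 + 1 + 1 + 2 = 30
distinct = 231 − 30 = 201

201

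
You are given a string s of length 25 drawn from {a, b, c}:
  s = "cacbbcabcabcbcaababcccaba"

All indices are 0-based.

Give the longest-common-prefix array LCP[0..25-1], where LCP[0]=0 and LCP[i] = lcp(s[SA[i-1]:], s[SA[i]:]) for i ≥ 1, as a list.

rank→(start, suffix):
  0 → (24, 'a')
  1 → (14, 'aababcccaba')
  2 → (22, 'aba')
  3 → (15, 'ababcccaba')
  4 → (6, 'abcabcbcaababcccaba')
  5 → (9, 'abcbcaababcccaba')
  6 → (17, 'abcccaba')
  7 → (1, 'acbbcabcabcbcaababcccaba')
  8 → (23, 'ba')
  9 → (16, 'babcccaba')
  10 → (3, 'bbcabcabcbcaababcccaba')
  11 → (12, 'bcaababcccaba')
  12 → (4, 'bcabcabcbcaababcccaba')
  13 → (7, 'bcabcbcaababcccaba')
  14 → (10, 'bcbcaababcccaba')
  15 → (18, 'bcccaba')
  16 → (13, 'caababcccaba')
  17 → (21, 'caba')
  18 → (5, 'cabcabcbcaababcccaba')
  19 → (8, 'cabcbcaababcccaba')
  20 → (0, 'cacbbcabcabcbcaababcccaba')
  21 → (2, 'cbbcabcabcbcaababcccaba')
  22 → (11, 'cbcaababcccaba')
  23 → (20, 'ccaba')
  24 → (19, 'cccaba')

SA = [24, 14, 22, 15, 6, 9, 17, 1, 23, 16, 3, 12, 4, 7, 10, 18, 13, 21, 5, 8, 0, 2, 11, 20, 19]
rank  pair      lcp
   1  s[24:],s[14:]  1  'a'
   2  s[14:],s[22:]  1  'a'
   3  s[22:],s[15:]  3  'aba'
   4  s[15:],s[6:]  2  'ab'
   5  s[6:],s[9:]  3  'abc'
   6  s[9:],s[17:]  3  'abc'
   7  s[17:],s[1:]  1  'a'
   8  s[1:],s[23:]  0  ''
   9  s[23:],s[16:]  2  'ba'
  10  s[16:],s[3:]  1  'b'
  11  s[3:],s[12:]  1  'b'
  12  s[12:],s[4:]  3  'bca'
  13  s[4:],s[7:]  5  'bcabc'
  14  s[7:],s[10:]  2  'bc'
  15  s[10:],s[18:]  2  'bc'
  16  s[18:],s[13:]  0  ''
  17  s[13:],s[21:]  2  'ca'
  18  s[21:],s[5:]  3  'cab'
  19  s[5:],s[8:]  4  'cabc'
  20  s[8:],s[0:]  2  'ca'
  21  s[0:],s[2:]  1  'c'
  22  s[2:],s[11:]  2  'cb'
  23  s[11:],s[20:]  1  'c'
  24  s[20:],s[19:]  2  'cc'

[0, 1, 1, 3, 2, 3, 3, 1, 0, 2, 1, 1, 3, 5, 2, 2, 0, 2, 3, 4, 2, 1, 2, 1, 2]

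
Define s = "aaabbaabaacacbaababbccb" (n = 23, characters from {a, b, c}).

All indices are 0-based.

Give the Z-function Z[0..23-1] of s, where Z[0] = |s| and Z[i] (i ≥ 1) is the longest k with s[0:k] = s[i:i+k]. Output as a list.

[23, 2, 1, 0, 0, 2, 1, 0, 2, 1, 0, 1, 0, 0, 2, 1, 0, 1, 0, 0, 0, 0, 0]

Z[0]=23
i=1: fresh scan; Z[1]=2 grow→box=[1,3)
i=2: min(r-i=1, Z[1]=2)=1; Z[2]=1
i=3: fresh scan; Z[3]=0
i=4: fresh scan; Z[4]=0
i=5: fresh scan; Z[5]=2 grow→box=[5,7)
i=6: min(r-i=1, Z[1]=2)=1; Z[6]=1
i=7: fresh scan; Z[7]=0
i=8: fresh scan; Z[8]=2 grow→box=[8,10)
i=9: min(r-i=1, Z[1]=2)=1; Z[9]=1
i=10: fresh scan; Z[10]=0
i=11: fresh scan; Z[11]=1 grow→box=[11,12)
i=12: fresh scan; Z[12]=0
i=13: fresh scan; Z[13]=0
i=14: fresh scan; Z[14]=2 grow→box=[14,16)
i=15: min(r-i=1, Z[1]=2)=1; Z[15]=1
i=16: fresh scan; Z[16]=0
i=17: fresh scan; Z[17]=1 grow→box=[17,18)
i=18: fresh scan; Z[18]=0
i=19: fresh scan; Z[19]=0
i=20: fresh scan; Z[20]=0
i=21: fresh scan; Z[21]=0
i=22: fresh scan; Z[22]=0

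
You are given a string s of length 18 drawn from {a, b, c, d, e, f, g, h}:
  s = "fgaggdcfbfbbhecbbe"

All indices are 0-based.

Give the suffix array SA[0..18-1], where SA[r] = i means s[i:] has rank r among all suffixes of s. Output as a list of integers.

[2, 15, 10, 16, 8, 11, 14, 6, 5, 17, 13, 9, 7, 0, 1, 4, 3, 12]

rank→(start, suffix):
  0 → (2, 'aggdcfbfbbhecbbe')
  1 → (15, 'bbe')
  2 → (10, 'bbhecbbe')
  3 → (16, 'be')
  4 → (8, 'bfbbhecbbe')
  5 → (11, 'bhecbbe')
  6 → (14, 'cbbe')
  7 → (6, 'cfbfbbhecbbe')
  8 → (5, 'dcfbfbbhecbbe')
  9 → (17, 'e')
  10 → (13, 'ecbbe')
  11 → (9, 'fbbhecbbe')
  12 → (7, 'fbfbbhecbbe')
  13 → (0, 'fgaggdcfbfbbhecbbe')
  14 → (1, 'gaggdcfbfbbhecbbe')
  15 → (4, 'gdcfbfbbhecbbe')
  16 → (3, 'ggdcfbfbbhecbbe')
  17 → (12, 'hecbbe')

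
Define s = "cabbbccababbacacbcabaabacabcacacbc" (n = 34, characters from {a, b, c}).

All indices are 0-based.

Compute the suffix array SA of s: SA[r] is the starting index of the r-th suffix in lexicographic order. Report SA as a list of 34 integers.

[20, 18, 7, 21, 9, 1, 25, 23, 28, 12, 30, 14, 19, 8, 22, 11, 10, 2, 3, 32, 16, 26, 4, 33, 17, 6, 0, 24, 27, 29, 13, 31, 15, 5]

sorted suffixes:
  #0 SA[0]=20  'aabacabcacacbc'
  #1 SA[1]=18  'abaabacabcacacbc'
  #2 SA[2]=7  'ababbacacbcabaabacabcacacbc'
  #3 SA[3]=21  'abacabcacacbc'
  #4 SA[4]=9  'abbacacbcabaabacabcacacbc'
  #5 SA[5]=1  'abbbccababbacacbcabaabacabcacacbc'
  #6 SA[6]=25  'abcacacbc'
  #7 SA[7]=23  'acabcacacbc'
  #8 SA[8]=28  'acacbc'
  #9 SA[9]=12  'acacbcabaabacabcacacbc'
  #10 SA[10]=30  'acbc'
  #11 SA[11]=14  'acbcabaabacabcacacbc'
  #12 SA[12]=19  'baabacabcacacbc'
  #13 SA[13]=8  'babbacacbcabaabacabcacacbc'
  #14 SA[14]=22  'bacabcacacbc'
  #15 SA[15]=11  'bacacbcabaabacabcacacbc'
  #16 SA[16]=10  'bbacacbcabaabacabcacacbc'
  #17 SA[17]=2  'bbbccababbacacbcabaabacabcacacbc'
  #18 SA[18]=3  'bbccababbacacbcabaabacabcacacbc'
  #19 SA[19]=32  'bc'
  #20 SA[20]=16  'bcabaabacabcacacbc'
  #21 SA[21]=26  'bcacacbc'
  #22 SA[22]=4  'bccababbacacbcabaabacabcacacbc'
  #23 SA[23]=33  'c'
  #24 SA[24]=17  'cabaabacabcacacbc'
  #25 SA[25]=6  'cababbacacbcabaabacabcacacbc'
  #26 SA[26]=0  'cabbbccababbacacbcabaabacabcacacbc'
  #27 SA[27]=24  'cabcacacbc'
  #28 SA[28]=27  'cacacbc'
  #29 SA[29]=29  'cacbc'
  #30 SA[30]=13  'cacbcabaabacabcacacbc'
  #31 SA[31]=31  'cbc'
  #32 SA[32]=15  'cbcabaabacabcacacbc'
  #33 SA[33]=5  'ccababbacacbcabaabacabcacacbc'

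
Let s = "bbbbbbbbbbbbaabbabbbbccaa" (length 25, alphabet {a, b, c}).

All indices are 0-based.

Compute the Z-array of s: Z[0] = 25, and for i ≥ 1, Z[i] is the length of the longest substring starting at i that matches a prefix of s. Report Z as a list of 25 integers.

Z[0]=25
i=1: outside box; Z[1]=11 extend→box=[1,12)
i=2: min(r-i=10, Z[1]=11)=10; Z[2]=10
i=3: min(r-i=9, Z[2]=10)=9; Z[3]=9
i=4: min(r-i=8, Z[3]=9)=8; Z[4]=8
i=5: min(r-i=7, Z[4]=8)=7; Z[5]=7
i=6: min(r-i=6, Z[5]=7)=6; Z[6]=6
i=7: min(r-i=5, Z[6]=6)=5; Z[7]=5
i=8: min(r-i=4, Z[7]=5)=4; Z[8]=4
i=9: min(r-i=3, Z[8]=4)=3; Z[9]=3
i=10: min(r-i=2, Z[9]=3)=2; Z[10]=2
i=11: min(r-i=1, Z[10]=2)=1; Z[11]=1
i=12: outside box; Z[12]=0
i=13: outside box; Z[13]=0
i=14: outside box; Z[14]=2 extend→box=[14,16)
i=15: min(r-i=1, Z[1]=11)=1; Z[15]=1
i=16: outside box; Z[16]=0
i=17: outside box; Z[17]=4 extend→box=[17,21)
i=18: min(r-i=3, Z[1]=11)=3; Z[18]=3
i=19: min(r-i=2, Z[2]=10)=2; Z[19]=2
i=20: min(r-i=1, Z[3]=9)=1; Z[20]=1
i=21: outside box; Z[21]=0
i=22: outside box; Z[22]=0
i=23: outside box; Z[23]=0
i=24: outside box; Z[24]=0

[25, 11, 10, 9, 8, 7, 6, 5, 4, 3, 2, 1, 0, 0, 2, 1, 0, 4, 3, 2, 1, 0, 0, 0, 0]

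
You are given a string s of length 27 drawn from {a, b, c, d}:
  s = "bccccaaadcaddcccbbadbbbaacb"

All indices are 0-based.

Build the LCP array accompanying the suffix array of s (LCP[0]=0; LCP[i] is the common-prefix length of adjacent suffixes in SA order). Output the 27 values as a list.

rank→(start, suffix):
  0 → (5, 'aaadcaddcccbbadbbbaacb')
  1 → (23, 'aacb')
  2 → (6, 'aadcaddcccbbadbbbaacb')
  3 → (24, 'acb')
  4 → (18, 'adbbbaacb')
  5 → (7, 'adcaddcccbbadbbbaacb')
  6 → (10, 'addcccbbadbbbaacb')
  7 → (26, 'b')
  8 → (22, 'baacb')
  9 → (17, 'badbbbaacb')
  10 → (21, 'bbaacb')
  11 → (16, 'bbadbbbaacb')
  12 → (20, 'bbbaacb')
  13 → (0, 'bccccaaadcaddcccbbadbbbaacb')
  14 → (4, 'caaadcaddcccbbadbbbaacb')
  15 → (9, 'caddcccbbadbbbaacb')
  16 → (25, 'cb')
  17 → (15, 'cbbadbbbaacb')
  18 → (3, 'ccaaadcaddcccbbadbbbaacb')
  19 → (14, 'ccbbadbbbaacb')
  20 → (2, 'cccaaadcaddcccbbadbbbaacb')
  21 → (13, 'cccbbadbbbaacb')
  22 → (1, 'ccccaaadcaddcccbbadbbbaacb')
  23 → (19, 'dbbbaacb')
  24 → (8, 'dcaddcccbbadbbbaacb')
  25 → (12, 'dcccbbadbbbaacb')
  26 → (11, 'ddcccbbadbbbaacb')

SA = [5, 23, 6, 24, 18, 7, 10, 26, 22, 17, 21, 16, 20, 0, 4, 9, 25, 15, 3, 14, 2, 13, 1, 19, 8, 12, 11]
[i] adj suffixes → lcp
  [1] 5/23 → 2 ('aa')
  [2] 23/6 → 2 ('aa')
  [3] 6/24 → 1 ('a')
  [4] 24/18 → 1 ('a')
  [5] 18/7 → 2 ('ad')
  [6] 7/10 → 2 ('ad')
  [7] 10/26 → 0 ('')
  [8] 26/22 → 1 ('b')
  [9] 22/17 → 2 ('ba')
  [10] 17/21 → 1 ('b')
  [11] 21/16 → 3 ('bba')
  [12] 16/20 → 2 ('bb')
  [13] 20/0 → 1 ('b')
  [14] 0/4 → 0 ('')
  [15] 4/9 → 2 ('ca')
  [16] 9/25 → 1 ('c')
  [17] 25/15 → 2 ('cb')
  [18] 15/3 → 1 ('c')
  [19] 3/14 → 2 ('cc')
  [20] 14/2 → 2 ('cc')
  [21] 2/13 → 3 ('ccc')
  [22] 13/1 → 3 ('ccc')
  [23] 1/19 → 0 ('')
  [24] 19/8 → 1 ('d')
  [25] 8/12 → 2 ('dc')
  [26] 12/11 → 1 ('d')

[0, 2, 2, 1, 1, 2, 2, 0, 1, 2, 1, 3, 2, 1, 0, 2, 1, 2, 1, 2, 2, 3, 3, 0, 1, 2, 1]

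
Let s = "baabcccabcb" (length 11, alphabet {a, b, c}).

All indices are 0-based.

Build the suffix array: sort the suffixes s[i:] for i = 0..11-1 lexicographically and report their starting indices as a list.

[1, 7, 2, 10, 0, 8, 3, 6, 9, 5, 4]

rank | idx | suffix
   0 |   1 | aabcccabcb
   1 |   7 | abcb
   2 |   2 | abcccabcb
   3 |  10 | b
   4 |   0 | baabcccabcb
   5 |   8 | bcb
   6 |   3 | bcccabcb
   7 |   6 | cabcb
   8 |   9 | cb
   9 |   5 | ccabcb
  10 |   4 | cccabcb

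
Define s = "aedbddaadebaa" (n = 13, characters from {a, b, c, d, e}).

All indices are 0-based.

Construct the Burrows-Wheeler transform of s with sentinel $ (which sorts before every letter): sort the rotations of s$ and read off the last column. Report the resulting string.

rank  rotation        last
    0  $aedbddaadebaa  a
    1  a$aedbddaadeba  a
    2  aa$aedbddaadeb  b
    3  aadebaa$aedbdd  d
    4  adebaa$aedbdda  a
    5  aedbddaadebaa$  $
    6  baa$aedbddaade  e
    7  bddaadebaa$aed  d
    8  daadebaa$aedbd  d
    9  dbddaadebaa$ae  e
   10  ddaadebaa$aedb  b
   11  debaa$aedbddaa  a
   12  ebaa$aedbddaad  d
   13  edbddaadebaa$a  a

aabda$eddebada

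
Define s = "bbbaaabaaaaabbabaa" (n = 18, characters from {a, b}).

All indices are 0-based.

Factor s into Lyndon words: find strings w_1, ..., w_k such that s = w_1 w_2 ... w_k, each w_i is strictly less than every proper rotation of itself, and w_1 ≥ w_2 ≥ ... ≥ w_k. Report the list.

["b", "b", "b", "aaab", "aaaaabbab", "a", "a"]

emit factor 1: 'b' (i=0, period=1)
emit factor 2: 'b' (i=1, period=1)
emit factor 3: 'b' (i=2, period=1)
emit factor 4: 'aaab' (i=3, period=4)
emit factor 5: 'aaaaabbab' (i=7, period=9)
emit factor 6: 'a' (i=16, period=1)
emit factor 7: 'a' (i=17, period=1)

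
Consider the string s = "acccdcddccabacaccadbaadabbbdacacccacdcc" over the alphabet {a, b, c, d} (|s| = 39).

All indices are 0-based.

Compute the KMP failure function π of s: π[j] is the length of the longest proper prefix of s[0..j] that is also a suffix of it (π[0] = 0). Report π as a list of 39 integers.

π[0] = 0
j=1 s[j]='c': π[1]=0 (border '')
j=2 s[j]='c': π[2]=0 (border '')
j=3 s[j]='c': π[3]=0 (border '')
j=4 s[j]='d': π[4]=0 (border '')
j=5 s[j]='c': π[5]=0 (border '')
j=6 s[j]='d': π[6]=0 (border '')
j=7 s[j]='d': π[7]=0 (border '')
j=8 s[j]='c': π[8]=0 (border '')
j=9 s[j]='c': π[9]=0 (border '')
j=10 s[j]='a': π[10]=1 (border 'a')
j=11 s[j]='b': k: 1→0; π[11]=0 (border '')
j=12 s[j]='a': π[12]=1 (border 'a')
j=13 s[j]='c': π[13]=2 (border 'ac')
j=14 s[j]='a': k: 2→0; π[14]=1 (border 'a')
j=15 s[j]='c': π[15]=2 (border 'ac')
j=16 s[j]='c': π[16]=3 (border 'acc')
j=17 s[j]='a': k: 3→0; π[17]=1 (border 'a')
j=18 s[j]='d': k: 1→0; π[18]=0 (border '')
j=19 s[j]='b': π[19]=0 (border '')
j=20 s[j]='a': π[20]=1 (border 'a')
j=21 s[j]='a': k: 1→0; π[21]=1 (border 'a')
j=22 s[j]='d': k: 1→0; π[22]=0 (border '')
j=23 s[j]='a': π[23]=1 (border 'a')
j=24 s[j]='b': k: 1→0; π[24]=0 (border '')
j=25 s[j]='b': π[25]=0 (border '')
j=26 s[j]='b': π[26]=0 (border '')
j=27 s[j]='d': π[27]=0 (border '')
j=28 s[j]='a': π[28]=1 (border 'a')
j=29 s[j]='c': π[29]=2 (border 'ac')
j=30 s[j]='a': k: 2→0; π[30]=1 (border 'a')
j=31 s[j]='c': π[31]=2 (border 'ac')
j=32 s[j]='c': π[32]=3 (border 'acc')
j=33 s[j]='c': π[33]=4 (border 'accc')
j=34 s[j]='a': k: 4→0; π[34]=1 (border 'a')
j=35 s[j]='c': π[35]=2 (border 'ac')
j=36 s[j]='d': k: 2→0; π[36]=0 (border '')
j=37 s[j]='c': π[37]=0 (border '')
j=38 s[j]='c': π[38]=0 (border '')

[0, 0, 0, 0, 0, 0, 0, 0, 0, 0, 1, 0, 1, 2, 1, 2, 3, 1, 0, 0, 1, 1, 0, 1, 0, 0, 0, 0, 1, 2, 1, 2, 3, 4, 1, 2, 0, 0, 0]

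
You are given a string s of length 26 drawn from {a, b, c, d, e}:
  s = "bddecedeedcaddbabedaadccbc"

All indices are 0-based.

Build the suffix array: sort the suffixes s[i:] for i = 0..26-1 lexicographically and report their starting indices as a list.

[19, 15, 20, 11, 14, 24, 0, 16, 25, 10, 23, 22, 4, 18, 13, 9, 21, 12, 1, 2, 6, 3, 17, 8, 5, 7]

rank | idx | suffix
   0 |  19 | aadccbc
   1 |  15 | abedaadccbc
   2 |  20 | adccbc
   3 |  11 | addbabedaadccbc
   4 |  14 | babedaadccbc
   5 |  24 | bc
   6 |   0 | bddecedeedcaddbabedaadccbc
   7 |  16 | bedaadccbc
   8 |  25 | c
   9 |  10 | caddbabedaadccbc
  10 |  23 | cbc
  11 |  22 | ccbc
  12 |   4 | cedeedcaddbabedaadccbc
  13 |  18 | daadccbc
  14 |  13 | dbabedaadccbc
  15 |   9 | dcaddbabedaadccbc
  16 |  21 | dccbc
  17 |  12 | ddbabedaadccbc
  18 |   1 | ddecedeedcaddbabedaadccbc
  19 |   2 | decedeedcaddbabedaadccbc
  20 |   6 | deedcaddbabedaadccbc
  21 |   3 | ecedeedcaddbabedaadccbc
  22 |  17 | edaadccbc
  23 |   8 | edcaddbabedaadccbc
  24 |   5 | edeedcaddbabedaadccbc
  25 |   7 | eedcaddbabedaadccbc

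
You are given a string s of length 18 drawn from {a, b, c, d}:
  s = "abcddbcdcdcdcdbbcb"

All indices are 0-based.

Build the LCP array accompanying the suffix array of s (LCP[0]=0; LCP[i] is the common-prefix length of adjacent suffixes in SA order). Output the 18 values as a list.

rank | idx | suffix
   0 |   0 | abcddbcdcdcdcdbbcb
   1 |  17 | b
   2 |  14 | bbcb
   3 |  15 | bcb
   4 |   5 | bcdcdcdcdbbcb
   5 |   1 | bcddbcdcdcdcdbbcb
   6 |  16 | cb
   7 |  12 | cdbbcb
   8 |  10 | cdcdbbcb
   9 |   8 | cdcdcdbbcb
  10 |   6 | cdcdcdcdbbcb
  11 |   2 | cddbcdcdcdcdbbcb
  12 |  13 | dbbcb
  13 |   4 | dbcdcdcdcdbbcb
  14 |  11 | dcdbbcb
  15 |   9 | dcdcdbbcb
  16 |   7 | dcdcdcdbbcb
  17 |   3 | ddbcdcdcdcdbbcb

SA = [0, 17, 14, 15, 5, 1, 16, 12, 10, 8, 6, 2, 13, 4, 11, 9, 7, 3]
[i] adj suffixes → lcp
  [1] 0/17 → 0 ('')
  [2] 17/14 → 1 ('b')
  [3] 14/15 → 1 ('b')
  [4] 15/5 → 2 ('bc')
  [5] 5/1 → 3 ('bcd')
  [6] 1/16 → 0 ('')
  [7] 16/12 → 1 ('c')
  [8] 12/10 → 2 ('cd')
  [9] 10/8 → 4 ('cdcd')
  [10] 8/6 → 6 ('cdcdcd')
  [11] 6/2 → 2 ('cd')
  [12] 2/13 → 0 ('')
  [13] 13/4 → 2 ('db')
  [14] 4/11 → 1 ('d')
  [15] 11/9 → 3 ('dcd')
  [16] 9/7 → 5 ('dcdcd')
  [17] 7/3 → 1 ('d')

[0, 0, 1, 1, 2, 3, 0, 1, 2, 4, 6, 2, 0, 2, 1, 3, 5, 1]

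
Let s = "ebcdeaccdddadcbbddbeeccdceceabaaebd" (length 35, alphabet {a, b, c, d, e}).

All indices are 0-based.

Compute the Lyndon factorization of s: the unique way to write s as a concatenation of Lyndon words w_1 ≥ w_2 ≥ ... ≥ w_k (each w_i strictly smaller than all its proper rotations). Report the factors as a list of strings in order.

emit factor 1: 'e' (i=0, period=1)
emit factor 2: 'bcde' (i=1, period=4)
emit factor 3: 'accdddadcbbddbeeccdcece' (i=5, period=23)
emit factor 4: 'ab' (i=28, period=2)
emit factor 5: 'aaebd' (i=30, period=5)

["e", "bcde", "accdddadcbbddbeeccdcece", "ab", "aaebd"]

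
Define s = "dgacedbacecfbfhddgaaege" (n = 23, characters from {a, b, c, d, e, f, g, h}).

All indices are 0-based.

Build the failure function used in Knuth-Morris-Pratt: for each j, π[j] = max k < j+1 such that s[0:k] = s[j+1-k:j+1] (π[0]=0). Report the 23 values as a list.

π[0] = 0
j=1 s[j]='g': π[1]=0 (border '')
j=2 s[j]='a': π[2]=0 (border '')
j=3 s[j]='c': π[3]=0 (border '')
j=4 s[j]='e': π[4]=0 (border '')
j=5 s[j]='d': π[5]=1 (border 'd')
j=6 s[j]='b': k: 1→0; π[6]=0 (border '')
j=7 s[j]='a': π[7]=0 (border '')
j=8 s[j]='c': π[8]=0 (border '')
j=9 s[j]='e': π[9]=0 (border '')
j=10 s[j]='c': π[10]=0 (border '')
j=11 s[j]='f': π[11]=0 (border '')
j=12 s[j]='b': π[12]=0 (border '')
j=13 s[j]='f': π[13]=0 (border '')
j=14 s[j]='h': π[14]=0 (border '')
j=15 s[j]='d': π[15]=1 (border 'd')
j=16 s[j]='d': k: 1→0; π[16]=1 (border 'd')
j=17 s[j]='g': π[17]=2 (border 'dg')
j=18 s[j]='a': π[18]=3 (border 'dga')
j=19 s[j]='a': k: 3→0; π[19]=0 (border '')
j=20 s[j]='e': π[20]=0 (border '')
j=21 s[j]='g': π[21]=0 (border '')
j=22 s[j]='e': π[22]=0 (border '')

[0, 0, 0, 0, 0, 1, 0, 0, 0, 0, 0, 0, 0, 0, 0, 1, 1, 2, 3, 0, 0, 0, 0]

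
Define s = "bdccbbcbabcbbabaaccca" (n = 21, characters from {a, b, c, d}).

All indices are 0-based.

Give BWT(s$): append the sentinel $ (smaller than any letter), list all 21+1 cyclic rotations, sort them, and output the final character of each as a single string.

rank  rotation                last
    0  $bdccbbcbabcbbabaaccca  a
    1  a$bdccbbcbabcbbabaaccc  c
    2  aaccca$bdccbbcbabcbbab  b
    3  abaaccca$bdccbbcbabcbb  b
    4  abcbbabaaccca$bdccbbcb  b
    5  accca$bdccbbcbabcbbaba  a
    6  baaccca$bdccbbcbabcbba  a
    7  babaaccca$bdccbbcbabcb  b
    8  babcbbabaaccca$bdccbbc  c
    9  bbabaaccca$bdccbbcbabc  c
   10  bbcbabcbbabaaccca$bdcc  c
   11  bcbabcbbabaaccca$bdccb  b
   12  bcbbabaaccca$bdccbbcba  a
   13  bdccbbcbabcbbabaaccca$  $
   14  ca$bdccbbcbabcbbabaacc  c
   15  cbabcbbabaaccca$bdccbb  b
   16  cbbabaaccca$bdccbbcbab  b
   17  cbbcbabcbbabaaccca$bdc  c
   18  cca$bdccbbcbabcbbabaac  c
   19  ccbbcbabcbbabaaccca$bd  d
   20  ccca$bdccbbcbabcbbabaa  a
   21  dccbbcbabcbbabaaccca$b  b

acbbbaabcccba$cbbccdab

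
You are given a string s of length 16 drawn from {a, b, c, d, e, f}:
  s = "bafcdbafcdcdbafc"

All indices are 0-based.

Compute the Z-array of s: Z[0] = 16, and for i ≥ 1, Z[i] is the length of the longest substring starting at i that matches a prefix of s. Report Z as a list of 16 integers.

Z[0]=16
i=1: fresh scan; Z[1]=0
i=2: fresh scan; Z[2]=0
i=3: fresh scan; Z[3]=0
i=4: fresh scan; Z[4]=0
i=5: fresh scan; Z[5]=5 extend→box=[5,10)
i=6: min(r-i=4, Z[1]=0)=0; Z[6]=0
i=7: min(r-i=3, Z[2]=0)=0; Z[7]=0
i=8: min(r-i=2, Z[3]=0)=0; Z[8]=0
i=9: min(r-i=1, Z[4]=0)=0; Z[9]=0
i=10: fresh scan; Z[10]=0
i=11: fresh scan; Z[11]=0
i=12: fresh scan; Z[12]=4 extend→box=[12,16)
i=13: min(r-i=3, Z[1]=0)=0; Z[13]=0
i=14: min(r-i=2, Z[2]=0)=0; Z[14]=0
i=15: min(r-i=1, Z[3]=0)=0; Z[15]=0

[16, 0, 0, 0, 0, 5, 0, 0, 0, 0, 0, 0, 4, 0, 0, 0]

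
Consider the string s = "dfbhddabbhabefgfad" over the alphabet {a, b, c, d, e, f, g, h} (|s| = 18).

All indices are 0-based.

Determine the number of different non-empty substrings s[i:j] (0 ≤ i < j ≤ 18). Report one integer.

158

rank | idx | suffix
   0 |   6 | abbhabefgfad
   1 |  10 | abefgfad
   2 |  16 | ad
   3 |   7 | bbhabefgfad
   4 |  11 | befgfad
   5 |   8 | bhabefgfad
   6 |   2 | bhddabbhabefgfad
   7 |  17 | d
   8 |   5 | dabbhabefgfad
   9 |   4 | ddabbhabefgfad
  10 |   0 | dfbhddabbhabefgfad
  11 |  12 | efgfad
  12 |  15 | fad
  13 |   1 | fbhddabbhabefgfad
  14 |  13 | fgfad
  15 |  14 | gfad
  16 |   9 | habefgfad
  17 |   3 | hddabbhabefgfad

SA = [6, 10, 16, 7, 11, 8, 2, 17, 5, 4, 0, 12, 15, 1, 13, 14, 9, 3]
i: (SA[i-1],SA[i]) lcp shared
  1: (6,10) 2 'ab'
  2: (10,16) 1 'a'
  3: (16,7) 0 ''
  4: (7,11) 1 'b'
  5: (11,8) 1 'b'
  6: (8,2) 2 'bh'
  7: (2,17) 0 ''
  8: (17,5) 1 'd'
  9: (5,4) 1 'd'
  10: (4,0) 1 'd'
  11: (0,12) 0 ''
  12: (12,15) 0 ''
  13: (15,1) 1 'f'
  14: (1,13) 1 'f'
  15: (13,14) 0 ''
  16: (14,9) 0 ''
  17: (9,3) 1 'h'

n(n+1)/2 = 18·19/2 = 171
Σ LCP = 0 + 2 + 1 + 0 + 1 + 1 + 2 + 0 + 1 + 1 + 1 + 0 + 0 + 1 + 1 + 0 + 0 + 1 = 13
distinct = 171 − 13 = 158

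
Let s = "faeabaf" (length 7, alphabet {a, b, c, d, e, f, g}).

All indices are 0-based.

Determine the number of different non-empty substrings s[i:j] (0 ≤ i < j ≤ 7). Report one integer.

25

sorted suffixes:
  #0 SA[0]=3  'abaf'
  #1 SA[1]=1  'aeabaf'
  #2 SA[2]=5  'af'
  #3 SA[3]=4  'baf'
  #4 SA[4]=2  'eabaf'
  #5 SA[5]=6  'f'
  #6 SA[6]=0  'faeabaf'

SA = [3, 1, 5, 4, 2, 6, 0]
[i] adj suffixes → lcp
  [1] 3/1 → 1 ('a')
  [2] 1/5 → 1 ('a')
  [3] 5/4 → 0 ('')
  [4] 4/2 → 0 ('')
  [5] 2/6 → 0 ('')
  [6] 6/0 → 1 ('f')

n(n+1)/2 = 7·8/2 = 28
Σ LCP = 0 + 1 + 1 + 0 + 0 + 0 + 1 = 3
distinct = 28 − 3 = 25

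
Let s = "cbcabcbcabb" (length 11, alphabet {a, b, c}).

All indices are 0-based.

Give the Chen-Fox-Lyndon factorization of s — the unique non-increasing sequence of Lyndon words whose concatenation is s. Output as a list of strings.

["c", "bc", "abcbc", "abb"]

emit factor 1: 'c' (i=0, period=1)
emit factor 2: 'bc' (i=1, period=2)
emit factor 3: 'abcbc' (i=3, period=5)
emit factor 4: 'abb' (i=8, period=3)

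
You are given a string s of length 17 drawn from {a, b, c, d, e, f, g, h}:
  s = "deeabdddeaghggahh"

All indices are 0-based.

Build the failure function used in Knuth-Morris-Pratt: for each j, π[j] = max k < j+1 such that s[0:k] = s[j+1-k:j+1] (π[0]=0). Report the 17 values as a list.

[0, 0, 0, 0, 0, 1, 1, 1, 2, 0, 0, 0, 0, 0, 0, 0, 0]

π[0] = 0
j=1 s[j]='e': π[1]=0 (border '')
j=2 s[j]='e': π[2]=0 (border '')
j=3 s[j]='a': π[3]=0 (border '')
j=4 s[j]='b': π[4]=0 (border '')
j=5 s[j]='d': π[5]=1 (border 'd')
j=6 s[j]='d': k: 1→0; π[6]=1 (border 'd')
j=7 s[j]='d': k: 1→0; π[7]=1 (border 'd')
j=8 s[j]='e': π[8]=2 (border 'de')
j=9 s[j]='a': k: 2→0; π[9]=0 (border '')
j=10 s[j]='g': π[10]=0 (border '')
j=11 s[j]='h': π[11]=0 (border '')
j=12 s[j]='g': π[12]=0 (border '')
j=13 s[j]='g': π[13]=0 (border '')
j=14 s[j]='a': π[14]=0 (border '')
j=15 s[j]='h': π[15]=0 (border '')
j=16 s[j]='h': π[16]=0 (border '')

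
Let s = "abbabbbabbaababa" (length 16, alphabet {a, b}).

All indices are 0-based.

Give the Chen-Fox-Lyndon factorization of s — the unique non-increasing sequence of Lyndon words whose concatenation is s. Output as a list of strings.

emit factor 1: 'abbabbb' (i=0, period=7)
emit factor 2: 'abb' (i=7, period=3)
emit factor 3: 'aabab' (i=10, period=5)
emit factor 4: 'a' (i=15, period=1)

["abbabbb", "abb", "aabab", "a"]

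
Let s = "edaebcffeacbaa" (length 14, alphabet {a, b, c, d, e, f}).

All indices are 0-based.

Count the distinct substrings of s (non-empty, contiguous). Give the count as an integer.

97

sorted suffixes:
  #0 SA[0]=13  'a'
  #1 SA[1]=12  'aa'
  #2 SA[2]=9  'acbaa'
  #3 SA[3]=2  'aebcffeacbaa'
  #4 SA[4]=11  'baa'
  #5 SA[5]=4  'bcffeacbaa'
  #6 SA[6]=10  'cbaa'
  #7 SA[7]=5  'cffeacbaa'
  #8 SA[8]=1  'daebcffeacbaa'
  #9 SA[9]=8  'eacbaa'
  #10 SA[10]=3  'ebcffeacbaa'
  #11 SA[11]=0  'edaebcffeacbaa'
  #12 SA[12]=7  'feacbaa'
  #13 SA[13]=6  'ffeacbaa'

SA = [13, 12, 9, 2, 11, 4, 10, 5, 1, 8, 3, 0, 7, 6]
i: (SA[i-1],SA[i]) lcp shared
  1: (13,12) 1 'a'
  2: (12,9) 1 'a'
  3: (9,2) 1 'a'
  4: (2,11) 0 ''
  5: (11,4) 1 'b'
  6: (4,10) 0 ''
  7: (10,5) 1 'c'
  8: (5,1) 0 ''
  9: (1,8) 0 ''
  10: (8,3) 1 'e'
  11: (3,0) 1 'e'
  12: (0,7) 0 ''
  13: (7,6) 1 'f'

n(n+1)/2 = 14·15/2 = 105
Σ LCP = 0 + 1 + 1 + 1 + 0 + 1 + 0 + 1 + 0 + 0 + 1 + 1 + 0 + 1 = 8
distinct = 105 − 8 = 97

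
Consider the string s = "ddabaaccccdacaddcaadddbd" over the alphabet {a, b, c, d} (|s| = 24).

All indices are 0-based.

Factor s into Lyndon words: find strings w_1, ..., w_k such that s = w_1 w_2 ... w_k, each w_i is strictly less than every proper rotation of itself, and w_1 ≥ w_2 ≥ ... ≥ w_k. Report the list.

["d", "d", "ab", "aaccccdacaddcaadddbd"]

emit factor 1: 'd' (i=0, period=1)
emit factor 2: 'd' (i=1, period=1)
emit factor 3: 'ab' (i=2, period=2)
emit factor 4: 'aaccccdacaddcaadddbd' (i=4, period=20)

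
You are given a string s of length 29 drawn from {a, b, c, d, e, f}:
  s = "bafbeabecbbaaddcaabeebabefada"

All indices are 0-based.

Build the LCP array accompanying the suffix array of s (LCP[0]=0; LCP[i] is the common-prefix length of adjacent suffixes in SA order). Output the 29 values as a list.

rank→(start, suffix):
  0 → (28, 'a')
  1 → (16, 'aabeebabefada')
  2 → (11, 'aaddcaabeebabefada')
  3 → (5, 'abecbbaaddcaabeebabefada')
  4 → (17, 'abeebabefada')
  5 → (22, 'abefada')
  6 → (26, 'ada')
  7 → (12, 'addcaabeebabefada')
  8 → (1, 'afbeabecbbaaddcaabeebabefada')
  9 → (10, 'baaddcaabeebabefada')
  10 → (21, 'babefada')
  11 → (0, 'bafbeabecbbaaddcaabeebabefada')
  12 → (9, 'bbaaddcaabeebabefada')
  13 → (3, 'beabecbbaaddcaabeebabefada')
  14 → (6, 'becbbaaddcaabeebabefada')
  15 → (18, 'beebabefada')
  16 → (23, 'befada')
  17 → (15, 'caabeebabefada')
  18 → (8, 'cbbaaddcaabeebabefada')
  19 → (27, 'da')
  20 → (14, 'dcaabeebabefada')
  21 → (13, 'ddcaabeebabefada')
  22 → (4, 'eabecbbaaddcaabeebabefada')
  23 → (20, 'ebabefada')
  24 → (7, 'ecbbaaddcaabeebabefada')
  25 → (19, 'eebabefada')
  26 → (24, 'efada')
  27 → (25, 'fada')
  28 → (2, 'fbeabecbbaaddcaabeebabefada')

SA = [28, 16, 11, 5, 17, 22, 26, 12, 1, 10, 21, 0, 9, 3, 6, 18, 23, 15, 8, 27, 14, 13, 4, 20, 7, 19, 24, 25, 2]
rank  pair      lcp
   1  s[28:],s[16:]  1  'a'
   2  s[16:],s[11:]  2  'aa'
   3  s[11:],s[5:]  1  'a'
   4  s[5:],s[17:]  3  'abe'
   5  s[17:],s[22:]  3  'abe'
   6  s[22:],s[26:]  1  'a'
   7  s[26:],s[12:]  2  'ad'
   8  s[12:],s[1:]  1  'a'
   9  s[1:],s[10:]  0  ''
  10  s[10:],s[21:]  2  'ba'
  11  s[21:],s[0:]  2  'ba'
  12  s[0:],s[9:]  1  'b'
  13  s[9:],s[3:]  1  'b'
  14  s[3:],s[6:]  2  'be'
  15  s[6:],s[18:]  2  'be'
  16  s[18:],s[23:]  2  'be'
  17  s[23:],s[15:]  0  ''
  18  s[15:],s[8:]  1  'c'
  19  s[8:],s[27:]  0  ''
  20  s[27:],s[14:]  1  'd'
  21  s[14:],s[13:]  1  'd'
  22  s[13:],s[4:]  0  ''
  23  s[4:],s[20:]  1  'e'
  24  s[20:],s[7:]  1  'e'
  25  s[7:],s[19:]  1  'e'
  26  s[19:],s[24:]  1  'e'
  27  s[24:],s[25:]  0  ''
  28  s[25:],s[2:]  1  'f'

[0, 1, 2, 1, 3, 3, 1, 2, 1, 0, 2, 2, 1, 1, 2, 2, 2, 0, 1, 0, 1, 1, 0, 1, 1, 1, 1, 0, 1]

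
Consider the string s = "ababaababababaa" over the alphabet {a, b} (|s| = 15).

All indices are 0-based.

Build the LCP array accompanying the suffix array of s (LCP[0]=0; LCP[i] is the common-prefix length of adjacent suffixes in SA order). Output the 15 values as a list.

sorted suffixes:
  #0 SA[0]=14  'a'
  #1 SA[1]=13  'aa'
  #2 SA[2]=4  'aababababaa'
  #3 SA[3]=11  'abaa'
  #4 SA[4]=2  'abaababababaa'
  #5 SA[5]=9  'ababaa'
  #6 SA[6]=0  'ababaababababaa'
  #7 SA[7]=7  'abababaa'
  #8 SA[8]=5  'ababababaa'
  #9 SA[9]=12  'baa'
  #10 SA[10]=3  'baababababaa'
  #11 SA[11]=10  'babaa'
  #12 SA[12]=1  'babaababababaa'
  #13 SA[13]=8  'bababaa'
  #14 SA[14]=6  'babababaa'

SA = [14, 13, 4, 11, 2, 9, 0, 7, 5, 12, 3, 10, 1, 8, 6]
i: (SA[i-1],SA[i]) lcp shared
  1: (14,13) 1 'a'
  2: (13,4) 2 'aa'
  3: (4,11) 1 'a'
  4: (11,2) 4 'abaa'
  5: (2,9) 3 'aba'
  6: (9,0) 6 'ababaa'
  7: (0,7) 5 'ababa'
  8: (7,5) 7 'abababa'
  9: (5,12) 0 ''
  10: (12,3) 3 'baa'
  11: (3,10) 2 'ba'
  12: (10,1) 5 'babaa'
  13: (1,8) 4 'baba'
  14: (8,6) 6 'bababa'

[0, 1, 2, 1, 4, 3, 6, 5, 7, 0, 3, 2, 5, 4, 6]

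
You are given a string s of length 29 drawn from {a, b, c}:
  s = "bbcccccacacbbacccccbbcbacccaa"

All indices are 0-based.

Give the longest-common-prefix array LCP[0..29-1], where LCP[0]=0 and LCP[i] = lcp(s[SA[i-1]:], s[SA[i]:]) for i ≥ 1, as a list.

[0, 1, 1, 2, 2, 4, 0, 5, 1, 2, 3, 1, 2, 0, 2, 3, 1, 2, 3, 1, 3, 2, 2, 4, 3, 3, 4, 4, 5]

sorted suffixes:
  #0 SA[0]=28  'a'
  #1 SA[1]=27  'aa'
  #2 SA[2]=7  'acacbbacccccbbcbacccaa'
  #3 SA[3]=9  'acbbacccccbbcbacccaa'
  #4 SA[4]=23  'acccaa'
  #5 SA[5]=13  'acccccbbcbacccaa'
  #6 SA[6]=22  'bacccaa'
  #7 SA[7]=12  'bacccccbbcbacccaa'
  #8 SA[8]=11  'bbacccccbbcbacccaa'
  #9 SA[9]=19  'bbcbacccaa'
  #10 SA[10]=0  'bbcccccacacbbacccccbbcbacccaa'
  #11 SA[11]=20  'bcbacccaa'
  #12 SA[12]=1  'bcccccacacbbacccccbbcbacccaa'
  #13 SA[13]=26  'caa'
  #14 SA[14]=6  'cacacbbacccccbbcbacccaa'
  #15 SA[15]=8  'cacbbacccccbbcbacccaa'
  #16 SA[16]=21  'cbacccaa'
  #17 SA[17]=10  'cbbacccccbbcbacccaa'
  #18 SA[18]=18  'cbbcbacccaa'
  #19 SA[19]=25  'ccaa'
  #20 SA[20]=5  'ccacacbbacccccbbcbacccaa'
  #21 SA[21]=17  'ccbbcbacccaa'
  #22 SA[22]=24  'cccaa'
  #23 SA[23]=4  'cccacacbbacccccbbcbacccaa'
  #24 SA[24]=16  'cccbbcbacccaa'
  #25 SA[25]=3  'ccccacacbbacccccbbcbacccaa'
  #26 SA[26]=15  'ccccbbcbacccaa'
  #27 SA[27]=2  'cccccacacbbacccccbbcbacccaa'
  #28 SA[28]=14  'cccccbbcbacccaa'

SA = [28, 27, 7, 9, 23, 13, 22, 12, 11, 19, 0, 20, 1, 26, 6, 8, 21, 10, 18, 25, 5, 17, 24, 4, 16, 3, 15, 2, 14]
[i] adj suffixes → lcp
  [1] 28/27 → 1 ('a')
  [2] 27/7 → 1 ('a')
  [3] 7/9 → 2 ('ac')
  [4] 9/23 → 2 ('ac')
  [5] 23/13 → 4 ('accc')
  [6] 13/22 → 0 ('')
  [7] 22/12 → 5 ('baccc')
  [8] 12/11 → 1 ('b')
  [9] 11/19 → 2 ('bb')
  [10] 19/0 → 3 ('bbc')
  [11] 0/20 → 1 ('b')
  [12] 20/1 → 2 ('bc')
  [13] 1/26 → 0 ('')
  [14] 26/6 → 2 ('ca')
  [15] 6/8 → 3 ('cac')
  [16] 8/21 → 1 ('c')
  [17] 21/10 → 2 ('cb')
  [18] 10/18 → 3 ('cbb')
  [19] 18/25 → 1 ('c')
  [20] 25/5 → 3 ('cca')
  [21] 5/17 → 2 ('cc')
  [22] 17/24 → 2 ('cc')
  [23] 24/4 → 4 ('ccca')
  [24] 4/16 → 3 ('ccc')
  [25] 16/3 → 3 ('ccc')
  [26] 3/15 → 4 ('cccc')
  [27] 15/2 → 4 ('cccc')
  [28] 2/14 → 5 ('ccccc')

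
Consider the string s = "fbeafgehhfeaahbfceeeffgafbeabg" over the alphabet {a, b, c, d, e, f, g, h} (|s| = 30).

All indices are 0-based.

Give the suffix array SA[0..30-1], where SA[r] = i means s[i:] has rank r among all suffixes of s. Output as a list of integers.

sorted suffixes:
  #0 SA[0]=11  'aahbfceeeffgafbeabg'
  #1 SA[1]=27  'abg'
  #2 SA[2]=23  'afbeabg'
  #3 SA[3]=3  'afgehhfeaahbfceeeffgafbeabg'
  #4 SA[4]=12  'ahbfceeeffgafbeabg'
  #5 SA[5]=25  'beabg'
  #6 SA[6]=1  'beafgehhfeaahbfceeeffgafbeabg'
  #7 SA[7]=14  'bfceeeffgafbeabg'
  #8 SA[8]=28  'bg'
  #9 SA[9]=16  'ceeeffgafbeabg'
  #10 SA[10]=10  'eaahbfceeeffgafbeabg'
  #11 SA[11]=26  'eabg'
  #12 SA[12]=2  'eafgehhfeaahbfceeeffgafbeabg'
  #13 SA[13]=17  'eeeffgafbeabg'
  #14 SA[14]=18  'eeffgafbeabg'
  #15 SA[15]=19  'effgafbeabg'
  #16 SA[16]=6  'ehhfeaahbfceeeffgafbeabg'
  #17 SA[17]=24  'fbeabg'
  #18 SA[18]=0  'fbeafgehhfeaahbfceeeffgafbeabg'
  #19 SA[19]=15  'fceeeffgafbeabg'
  #20 SA[20]=9  'feaahbfceeeffgafbeabg'
  #21 SA[21]=20  'ffgafbeabg'
  #22 SA[22]=21  'fgafbeabg'
  #23 SA[23]=4  'fgehhfeaahbfceeeffgafbeabg'
  #24 SA[24]=29  'g'
  #25 SA[25]=22  'gafbeabg'
  #26 SA[26]=5  'gehhfeaahbfceeeffgafbeabg'
  #27 SA[27]=13  'hbfceeeffgafbeabg'
  #28 SA[28]=8  'hfeaahbfceeeffgafbeabg'
  #29 SA[29]=7  'hhfeaahbfceeeffgafbeabg'

[11, 27, 23, 3, 12, 25, 1, 14, 28, 16, 10, 26, 2, 17, 18, 19, 6, 24, 0, 15, 9, 20, 21, 4, 29, 22, 5, 13, 8, 7]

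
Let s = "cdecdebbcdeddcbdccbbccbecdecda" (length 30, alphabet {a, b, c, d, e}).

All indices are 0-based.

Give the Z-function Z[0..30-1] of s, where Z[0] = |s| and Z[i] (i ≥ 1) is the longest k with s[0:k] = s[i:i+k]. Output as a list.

Z[0]=30
i=1: i≥r, start 0; Z[1]=0
i=2: i≥r, start 0; Z[2]=0
i=3: i≥r, start 0; Z[3]=3 extend→box=[3,6)
i=4: min(r-i=2, Z[1]=0)=0; Z[4]=0
i=5: min(r-i=1, Z[2]=0)=0; Z[5]=0
i=6: i≥r, start 0; Z[6]=0
i=7: i≥r, start 0; Z[7]=0
i=8: i≥r, start 0; Z[8]=3 extend→box=[8,11)
i=9: min(r-i=2, Z[1]=0)=0; Z[9]=0
i=10: min(r-i=1, Z[2]=0)=0; Z[10]=0
i=11: i≥r, start 0; Z[11]=0
i=12: i≥r, start 0; Z[12]=0
i=13: i≥r, start 0; Z[13]=1 extend→box=[13,14)
i=14: i≥r, start 0; Z[14]=0
i=15: i≥r, start 0; Z[15]=0
i=16: i≥r, start 0; Z[16]=1 extend→box=[16,17)
i=17: i≥r, start 0; Z[17]=1 extend→box=[17,18)
i=18: i≥r, start 0; Z[18]=0
i=19: i≥r, start 0; Z[19]=0
i=20: i≥r, start 0; Z[20]=1 extend→box=[20,21)
i=21: i≥r, start 0; Z[21]=1 extend→box=[21,22)
i=22: i≥r, start 0; Z[22]=0
i=23: i≥r, start 0; Z[23]=0
i=24: i≥r, start 0; Z[24]=5 extend→box=[24,29)
i=25: min(r-i=4, Z[1]=0)=0; Z[25]=0
i=26: min(r-i=3, Z[2]=0)=0; Z[26]=0
i=27: min(r-i=2, Z[3]=3)=2; Z[27]=2
i=28: min(r-i=1, Z[4]=0)=0; Z[28]=0
i=29: i≥r, start 0; Z[29]=0

[30, 0, 0, 3, 0, 0, 0, 0, 3, 0, 0, 0, 0, 1, 0, 0, 1, 1, 0, 0, 1, 1, 0, 0, 5, 0, 0, 2, 0, 0]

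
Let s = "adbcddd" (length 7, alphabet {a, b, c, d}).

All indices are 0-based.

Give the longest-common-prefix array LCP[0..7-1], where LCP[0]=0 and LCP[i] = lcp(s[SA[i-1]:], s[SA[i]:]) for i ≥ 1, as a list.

[0, 0, 0, 0, 1, 1, 2]

rank→(start, suffix):
  0 → (0, 'adbcddd')
  1 → (2, 'bcddd')
  2 → (3, 'cddd')
  3 → (6, 'd')
  4 → (1, 'dbcddd')
  5 → (5, 'dd')
  6 → (4, 'ddd')

SA = [0, 2, 3, 6, 1, 5, 4]
[i] adj suffixes → lcp
  [1] 0/2 → 0 ('')
  [2] 2/3 → 0 ('')
  [3] 3/6 → 0 ('')
  [4] 6/1 → 1 ('d')
  [5] 1/5 → 1 ('d')
  [6] 5/4 → 2 ('dd')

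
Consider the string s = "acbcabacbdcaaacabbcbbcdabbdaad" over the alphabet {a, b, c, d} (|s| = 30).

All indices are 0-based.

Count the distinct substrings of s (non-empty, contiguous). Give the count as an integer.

419

sorted suffixes:
  #0 SA[0]=11  'aaacabbcbbcdabbdaad'
  #1 SA[1]=12  'aacabbcbbcdabbdaad'
  #2 SA[2]=27  'aad'
  #3 SA[3]=4  'abacbdcaaacabbcbbcdabbdaad'
  #4 SA[4]=15  'abbcbbcdabbdaad'
  #5 SA[5]=23  'abbdaad'
  #6 SA[6]=13  'acabbcbbcdabbdaad'
  #7 SA[7]=0  'acbcabacbdcaaacabbcbbcdabbdaad'
  #8 SA[8]=6  'acbdcaaacabbcbbcdabbdaad'
  #9 SA[9]=28  'ad'
  #10 SA[10]=5  'bacbdcaaacabbcbbcdabbdaad'
  #11 SA[11]=16  'bbcbbcdabbdaad'
  #12 SA[12]=19  'bbcdabbdaad'
  #13 SA[13]=24  'bbdaad'
  #14 SA[14]=2  'bcabacbdcaaacabbcbbcdabbdaad'
  #15 SA[15]=17  'bcbbcdabbdaad'
  #16 SA[16]=20  'bcdabbdaad'
  #17 SA[17]=25  'bdaad'
  #18 SA[18]=8  'bdcaaacabbcbbcdabbdaad'
  #19 SA[19]=10  'caaacabbcbbcdabbdaad'
  #20 SA[20]=3  'cabacbdcaaacabbcbbcdabbdaad'
  #21 SA[21]=14  'cabbcbbcdabbdaad'
  #22 SA[22]=18  'cbbcdabbdaad'
  #23 SA[23]=1  'cbcabacbdcaaacabbcbbcdabbdaad'
  #24 SA[24]=7  'cbdcaaacabbcbbcdabbdaad'
  #25 SA[25]=21  'cdabbdaad'
  #26 SA[26]=29  'd'
  #27 SA[27]=26  'daad'
  #28 SA[28]=22  'dabbdaad'
  #29 SA[29]=9  'dcaaacabbcbbcdabbdaad'

SA = [11, 12, 27, 4, 15, 23, 13, 0, 6, 28, 5, 16, 19, 24, 2, 17, 20, 25, 8, 10, 3, 14, 18, 1, 7, 21, 29, 26, 22, 9]
[i] adj suffixes → lcp
  [1] 11/12 → 2 ('aa')
  [2] 12/27 → 2 ('aa')
  [3] 27/4 → 1 ('a')
  [4] 4/15 → 2 ('ab')
  [5] 15/23 → 3 ('abb')
  [6] 23/13 → 1 ('a')
  [7] 13/0 → 2 ('ac')
  [8] 0/6 → 3 ('acb')
  [9] 6/28 → 1 ('a')
  [10] 28/5 → 0 ('')
  [11] 5/16 → 1 ('b')
  [12] 16/19 → 3 ('bbc')
  [13] 19/24 → 2 ('bb')
  [14] 24/2 → 1 ('b')
  [15] 2/17 → 2 ('bc')
  [16] 17/20 → 2 ('bc')
  [17] 20/25 → 1 ('b')
  [18] 25/8 → 2 ('bd')
  [19] 8/10 → 0 ('')
  [20] 10/3 → 2 ('ca')
  [21] 3/14 → 3 ('cab')
  [22] 14/18 → 1 ('c')
  [23] 18/1 → 2 ('cb')
  [24] 1/7 → 2 ('cb')
  [25] 7/21 → 1 ('c')
  [26] 21/29 → 0 ('')
  [27] 29/26 → 1 ('d')
  [28] 26/22 → 2 ('da')
  [29] 22/9 → 1 ('d')

n(n+1)/2 = 30·31/2 = 465
Σ LCP = 0 + 2 + 2 + 1 + 2 + 3 + 1 + 2 + 3 + 1 + 0 + 1 + 3 + 2 + 1 + 2 + 2 + 1 + 2 + 0 + 2 + 3 + 1 + 2 + 2 + 1 + 0 + 1 + 2 + 1 = 46
distinct = 465 − 46 = 419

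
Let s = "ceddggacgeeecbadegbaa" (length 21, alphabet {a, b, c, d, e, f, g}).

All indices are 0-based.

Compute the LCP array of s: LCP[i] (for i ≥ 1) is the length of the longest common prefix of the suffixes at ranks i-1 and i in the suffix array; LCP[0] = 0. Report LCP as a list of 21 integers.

[0, 1, 1, 1, 0, 2, 0, 1, 1, 0, 1, 1, 0, 1, 1, 2, 1, 0, 1, 1, 1]

rank→(start, suffix):
  0 → (20, 'a')
  1 → (19, 'aa')
  2 → (6, 'acgeeecbadegbaa')
  3 → (14, 'adegbaa')
  4 → (18, 'baa')
  5 → (13, 'badegbaa')
  6 → (12, 'cbadegbaa')
  7 → (0, 'ceddggacgeeecbadegbaa')
  8 → (7, 'cgeeecbadegbaa')
  9 → (2, 'ddggacgeeecbadegbaa')
  10 → (15, 'degbaa')
  11 → (3, 'dggacgeeecbadegbaa')
  12 → (11, 'ecbadegbaa')
  13 → (1, 'eddggacgeeecbadegbaa')
  14 → (10, 'eecbadegbaa')
  15 → (9, 'eeecbadegbaa')
  16 → (16, 'egbaa')
  17 → (5, 'gacgeeecbadegbaa')
  18 → (17, 'gbaa')
  19 → (8, 'geeecbadegbaa')
  20 → (4, 'ggacgeeecbadegbaa')

SA = [20, 19, 6, 14, 18, 13, 12, 0, 7, 2, 15, 3, 11, 1, 10, 9, 16, 5, 17, 8, 4]
[i] adj suffixes → lcp
  [1] 20/19 → 1 ('a')
  [2] 19/6 → 1 ('a')
  [3] 6/14 → 1 ('a')
  [4] 14/18 → 0 ('')
  [5] 18/13 → 2 ('ba')
  [6] 13/12 → 0 ('')
  [7] 12/0 → 1 ('c')
  [8] 0/7 → 1 ('c')
  [9] 7/2 → 0 ('')
  [10] 2/15 → 1 ('d')
  [11] 15/3 → 1 ('d')
  [12] 3/11 → 0 ('')
  [13] 11/1 → 1 ('e')
  [14] 1/10 → 1 ('e')
  [15] 10/9 → 2 ('ee')
  [16] 9/16 → 1 ('e')
  [17] 16/5 → 0 ('')
  [18] 5/17 → 1 ('g')
  [19] 17/8 → 1 ('g')
  [20] 8/4 → 1 ('g')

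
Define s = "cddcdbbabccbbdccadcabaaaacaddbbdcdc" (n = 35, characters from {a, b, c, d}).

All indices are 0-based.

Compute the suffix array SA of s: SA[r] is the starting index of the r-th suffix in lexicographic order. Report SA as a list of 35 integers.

rank | idx | suffix
   0 |  21 | aaaacaddbbdcdc
   1 |  22 | aaacaddbbdcdc
   2 |  23 | aacaddbbdcdc
   3 |  19 | abaaaacaddbbdcdc
   4 |   7 | abccbbdccadcabaaaacaddbbdcdc
   5 |  24 | acaddbbdcdc
   6 |  16 | adcabaaaacaddbbdcdc
   7 |  26 | addbbdcdc
   8 |  20 | baaaacaddbbdcdc
   9 |   6 | babccbbdccadcabaaaacaddbbdcdc
  10 |   5 | bbabccbbdccadcabaaaacaddbbdcdc
  11 |  11 | bbdccadcabaaaacaddbbdcdc
  12 |  29 | bbdcdc
  13 |   8 | bccbbdccadcabaaaacaddbbdcdc
  14 |  12 | bdccadcabaaaacaddbbdcdc
  15 |  30 | bdcdc
  16 |  34 | c
  17 |  18 | cabaaaacaddbbdcdc
  18 |  15 | cadcabaaaacaddbbdcdc
  19 |  25 | caddbbdcdc
  20 |  10 | cbbdccadcabaaaacaddbbdcdc
  21 |  14 | ccadcabaaaacaddbbdcdc
  22 |   9 | ccbbdccadcabaaaacaddbbdcdc
  23 |   3 | cdbbabccbbdccadcabaaaacaddbbdcdc
  24 |  32 | cdc
  25 |   0 | cddcdbbabccbbdccadcabaaaacaddbbdcdc
  26 |   4 | dbbabccbbdccadcabaaaacaddbbdcdc
  27 |  28 | dbbdcdc
  28 |  33 | dc
  29 |  17 | dcabaaaacaddbbdcdc
  30 |  13 | dccadcabaaaacaddbbdcdc
  31 |   2 | dcdbbabccbbdccadcabaaaacaddbbdcdc
  32 |  31 | dcdc
  33 |  27 | ddbbdcdc
  34 |   1 | ddcdbbabccbbdccadcabaaaacaddbbdcdc

[21, 22, 23, 19, 7, 24, 16, 26, 20, 6, 5, 11, 29, 8, 12, 30, 34, 18, 15, 25, 10, 14, 9, 3, 32, 0, 4, 28, 33, 17, 13, 2, 31, 27, 1]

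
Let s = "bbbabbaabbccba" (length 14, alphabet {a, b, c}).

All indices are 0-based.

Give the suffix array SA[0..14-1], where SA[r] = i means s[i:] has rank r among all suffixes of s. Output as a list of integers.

[13, 6, 3, 7, 12, 5, 2, 4, 1, 0, 8, 9, 11, 10]

rank | idx | suffix
   0 |  13 | a
   1 |   6 | aabbccba
   2 |   3 | abbaabbccba
   3 |   7 | abbccba
   4 |  12 | ba
   5 |   5 | baabbccba
   6 |   2 | babbaabbccba
   7 |   4 | bbaabbccba
   8 |   1 | bbabbaabbccba
   9 |   0 | bbbabbaabbccba
  10 |   8 | bbccba
  11 |   9 | bccba
  12 |  11 | cba
  13 |  10 | ccba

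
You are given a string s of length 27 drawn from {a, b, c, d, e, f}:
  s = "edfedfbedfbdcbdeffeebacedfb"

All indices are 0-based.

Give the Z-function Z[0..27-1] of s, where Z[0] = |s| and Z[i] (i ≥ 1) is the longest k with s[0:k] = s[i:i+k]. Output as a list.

[27, 0, 0, 3, 0, 0, 0, 3, 0, 0, 0, 0, 0, 0, 0, 1, 0, 0, 1, 1, 0, 0, 0, 3, 0, 0, 0]

Z[0]=27
i=1: i≥r, start 0; Z[1]=0
i=2: i≥r, start 0; Z[2]=0
i=3: i≥r, start 0; Z[3]=3 grow→box=[3,6)
i=4: min(r-i=2, Z[1]=0)=0; Z[4]=0
i=5: min(r-i=1, Z[2]=0)=0; Z[5]=0
i=6: i≥r, start 0; Z[6]=0
i=7: i≥r, start 0; Z[7]=3 grow→box=[7,10)
i=8: min(r-i=2, Z[1]=0)=0; Z[8]=0
i=9: min(r-i=1, Z[2]=0)=0; Z[9]=0
i=10: i≥r, start 0; Z[10]=0
i=11: i≥r, start 0; Z[11]=0
i=12: i≥r, start 0; Z[12]=0
i=13: i≥r, start 0; Z[13]=0
i=14: i≥r, start 0; Z[14]=0
i=15: i≥r, start 0; Z[15]=1 grow→box=[15,16)
i=16: i≥r, start 0; Z[16]=0
i=17: i≥r, start 0; Z[17]=0
i=18: i≥r, start 0; Z[18]=1 grow→box=[18,19)
i=19: i≥r, start 0; Z[19]=1 grow→box=[19,20)
i=20: i≥r, start 0; Z[20]=0
i=21: i≥r, start 0; Z[21]=0
i=22: i≥r, start 0; Z[22]=0
i=23: i≥r, start 0; Z[23]=3 grow→box=[23,26)
i=24: min(r-i=2, Z[1]=0)=0; Z[24]=0
i=25: min(r-i=1, Z[2]=0)=0; Z[25]=0
i=26: i≥r, start 0; Z[26]=0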